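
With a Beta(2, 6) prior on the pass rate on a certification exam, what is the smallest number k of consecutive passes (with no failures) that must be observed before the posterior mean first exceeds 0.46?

k = 4

After k passes and 0 failures the posterior is Beta(2+k, 6), with mean (2+k)/(2+6+k).
Set (2+k)/(8+k) > 0.46 and solve: k > (0.46·8 − 2)/(1 − 0.46) = 3.111.
The smallest integer exceeding 3.111 is 4.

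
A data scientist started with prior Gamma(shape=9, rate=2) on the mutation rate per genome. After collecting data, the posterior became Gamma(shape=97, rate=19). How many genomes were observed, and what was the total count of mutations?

A Gamma(α, β) prior (rate parametrization) on a Poisson rate with n observations summing to S gives posterior Gamma(α+S, β+n).
Matching: Σxᵢ = 97 − 9 = 88 and n = 19 − 2 = 17.

n = 17 genomes with total 88 mutations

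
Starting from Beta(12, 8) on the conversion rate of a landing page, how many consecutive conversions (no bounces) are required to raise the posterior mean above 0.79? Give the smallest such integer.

After k conversions and 0 bounces the posterior is Beta(12+k, 8), with mean (12+k)/(12+8+k).
Set (12+k)/(20+k) > 0.79 and solve: k > (0.79·20 − 12)/(1 − 0.79) = 18.095.
The smallest integer exceeding 18.095 is 19, and checking k=19: (31)/(39) = 0.7949 > 0.79.

k = 19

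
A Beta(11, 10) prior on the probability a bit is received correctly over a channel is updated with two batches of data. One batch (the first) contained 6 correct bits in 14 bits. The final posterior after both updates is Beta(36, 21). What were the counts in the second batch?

19 correct bits and 3 errors

Sequential conjugate updates are equivalent to a single update on the pooled data, so total successes = posterior α − prior α and total failures = posterior β − prior β.
Total across both batches: 36−11=25 correct bits, 21−10=11 errors.
Subtract the first batch: 25−6=19 correct bits and 11−8=3 errors.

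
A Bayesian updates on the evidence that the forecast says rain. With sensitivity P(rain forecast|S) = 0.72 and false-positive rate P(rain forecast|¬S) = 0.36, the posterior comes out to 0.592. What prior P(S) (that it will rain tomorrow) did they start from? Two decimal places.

P(S) = 0.42

In odds form, posterior odds = prior odds × likelihood ratio, so prior odds = posterior odds ÷ LR.
Posterior odds = 0.592/(1−0.592) = 1.4510. LR = 0.72/0.36 = 2.0000.
Prior odds = 1.4510/2.0000 = 0.7255, so P(S) = 0.7255/(1+0.7255) ≈ 0.42.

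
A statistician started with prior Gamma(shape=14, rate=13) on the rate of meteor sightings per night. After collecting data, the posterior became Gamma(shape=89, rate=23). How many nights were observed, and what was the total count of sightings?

n = 10 nights with total 75 sightings

A Gamma(α, β) prior (rate parametrization) on a Poisson rate with n observations summing to S gives posterior Gamma(α+S, β+n).
Matching: Σxᵢ = 89 − 14 = 75 and n = 23 − 13 = 10.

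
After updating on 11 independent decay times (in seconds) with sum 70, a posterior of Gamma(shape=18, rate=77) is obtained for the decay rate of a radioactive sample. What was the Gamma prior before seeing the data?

Gamma(shape=7, rate=7)

For an exponential likelihood with a Gamma(α, β) prior on the rate, n observations with total T give posterior Gamma(α+n, β+T).
So α = 18 − 11 = 7 and β = 77 − 70 = 7.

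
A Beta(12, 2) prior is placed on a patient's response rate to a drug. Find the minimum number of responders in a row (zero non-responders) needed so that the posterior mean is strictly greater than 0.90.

After k responders and 0 non-responders the posterior is Beta(12+k, 2), with mean (12+k)/(12+2+k).
Set (12+k)/(14+k) > 0.90 and solve: k > (0.90·14 − 12)/(1 − 0.90) = 6.000.
The smallest integer exceeding 6.000 is 7, and checking k=7: (19)/(21) = 0.9048 > 0.90.

k = 7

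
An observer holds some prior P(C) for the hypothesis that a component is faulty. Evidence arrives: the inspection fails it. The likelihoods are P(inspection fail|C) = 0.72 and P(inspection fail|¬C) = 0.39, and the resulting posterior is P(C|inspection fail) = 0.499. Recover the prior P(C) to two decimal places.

P(C) = 0.35

In odds form, posterior odds = prior odds × likelihood ratio, so prior odds = posterior odds ÷ LR.
Posterior odds = 0.499/(1−0.499) = 0.9960. LR = 0.72/0.39 = 1.8462.
Prior odds = 0.9960/1.8462 = 0.5395, so P(C) = 0.5395/(1+0.5395) ≈ 0.35.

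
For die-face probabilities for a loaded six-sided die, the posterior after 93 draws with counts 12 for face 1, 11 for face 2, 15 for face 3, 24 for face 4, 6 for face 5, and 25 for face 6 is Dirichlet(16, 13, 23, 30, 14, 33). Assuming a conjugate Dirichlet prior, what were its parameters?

Dirichlet(4, 2, 8, 6, 8, 8)

For a Dirichlet(α) prior with multinomial counts c, the posterior is Dirichlet(α + c) componentwise.
Subtract each count from the matching posterior parameter: 16−12=4, 13−11=2, 23−15=8, 30−24=6, 14−6=8, 33−25=8.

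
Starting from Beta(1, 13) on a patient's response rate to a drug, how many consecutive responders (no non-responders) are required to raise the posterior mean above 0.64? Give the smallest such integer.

After k responders and 0 non-responders the posterior is Beta(1+k, 13), with mean (1+k)/(1+13+k).
Set (1+k)/(14+k) > 0.64 and solve: k > (0.64·14 − 1)/(1 − 0.64) = 22.111.
The smallest integer exceeding 22.111 is 23, and checking k=23: (24)/(37) = 0.6486 > 0.64.

k = 23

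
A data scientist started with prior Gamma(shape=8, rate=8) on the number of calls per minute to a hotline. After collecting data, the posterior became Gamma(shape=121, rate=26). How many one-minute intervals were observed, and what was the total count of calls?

n = 18 one-minute intervals with total 113 calls

Gamma–Poisson conjugacy: posterior shape = α + Σxᵢ, posterior rate = β + n.
Matching: Σxᵢ = 121 − 8 = 113 and n = 26 − 8 = 18.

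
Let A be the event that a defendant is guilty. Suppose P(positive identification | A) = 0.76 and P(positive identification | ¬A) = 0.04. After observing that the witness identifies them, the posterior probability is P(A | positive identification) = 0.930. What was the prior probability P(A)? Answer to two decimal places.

P(A) = 0.41

Bayes' rule in odds form gives O(A|E) = O(A)·[P(E|A)/P(E|¬A)], hence O(A) = O(A|E)/LR.
Posterior odds = 0.930/(1−0.930) = 13.2857. LR = 0.76/0.04 = 19.0000.
Prior odds = 13.2857/19.0000 = 0.6992, so P(A) = 0.6992/(1+0.6992) ≈ 0.41.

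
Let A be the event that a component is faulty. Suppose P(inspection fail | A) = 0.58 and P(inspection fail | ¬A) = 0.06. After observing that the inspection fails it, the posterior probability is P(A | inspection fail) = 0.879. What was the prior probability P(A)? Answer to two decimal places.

P(A) = 0.43

In odds form, posterior odds = prior odds × likelihood ratio, so prior odds = posterior odds ÷ LR.
Posterior odds = 0.879/(1−0.879) = 7.2645. LR = 0.58/0.06 = 9.6667.
Prior odds = 7.2645/9.6667 = 0.7515, so P(A) = 0.7515/(1+0.7515) ≈ 0.43.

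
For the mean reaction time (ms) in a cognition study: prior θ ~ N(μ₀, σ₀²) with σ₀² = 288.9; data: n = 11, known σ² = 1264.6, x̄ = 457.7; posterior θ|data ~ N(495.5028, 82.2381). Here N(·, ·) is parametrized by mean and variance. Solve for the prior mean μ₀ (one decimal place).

With known observation variance, the Normal–Normal posterior has precision τ_n = τ₀ + n/σ² and mean μ_n = (τ₀μ₀ + (n/σ²)x̄)/τ_n.
Here τ₀ = 1/288.9 = 0.003461 and τ_data = 11/1264.6 = 0.008698, so τ_n = 0.012159.
Rearranging for μ₀: μ₀ = (μ_n·τ_n − τ_data·x̄)/τ₀ = (495.5028·0.012159 − 0.008698·457.7) / 0.003461 = 2.043744/0.003461 ≈ 590.5.

μ₀ = 590.5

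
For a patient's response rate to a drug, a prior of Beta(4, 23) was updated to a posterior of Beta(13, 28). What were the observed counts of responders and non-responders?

9 responders and 5 non-responders

Beta is conjugate to the binomial likelihood: posterior = Beta(a+s, b+f).
Match parameters: s=13−4=9, f=28−23=5.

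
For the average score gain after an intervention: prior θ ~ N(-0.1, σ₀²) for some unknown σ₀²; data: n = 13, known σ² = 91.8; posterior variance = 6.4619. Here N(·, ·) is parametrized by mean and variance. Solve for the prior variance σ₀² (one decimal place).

σ₀² = 76.1

For the Normal–Normal model with known σ², precisions add: τ_n = τ₀ + n/σ².
So 1/σ₀² = 1/6.4619 − 13/91.8 = 0.154753 − 0.141612 = 0.013141.
Hence σ₀² = 1/0.013141 ≈ 76.1.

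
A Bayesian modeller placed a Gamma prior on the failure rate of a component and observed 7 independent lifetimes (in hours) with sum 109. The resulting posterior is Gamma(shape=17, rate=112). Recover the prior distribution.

For an exponential likelihood with a Gamma(α, β) prior on the rate, n observations with total T give posterior Gamma(α+n, β+T).
So α = 17 − 7 = 10 and β = 112 − 109 = 3.

Gamma(shape=10, rate=3)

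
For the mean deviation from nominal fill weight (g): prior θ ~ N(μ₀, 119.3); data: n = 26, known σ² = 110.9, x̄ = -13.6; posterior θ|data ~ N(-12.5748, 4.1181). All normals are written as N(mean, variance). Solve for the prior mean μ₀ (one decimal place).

The posterior mean is a precision-weighted average: μ_n = (τ₀μ₀ + τ_data·x̄)/(τ₀+τ_data), with τ₀=1/σ₀² and τ_data=n/σ².
Here τ₀ = 1/119.3 = 0.008382 and τ_data = 26/110.9 = 0.234445, so τ_n = 0.242827.
Rearranging for μ₀: μ₀ = (μ_n·τ_n − τ_data·x̄)/τ₀ = (-12.5748·0.242827 − 0.234445·-13.6) / 0.008382 = 0.134951/0.008382 ≈ 16.1.

μ₀ = 16.1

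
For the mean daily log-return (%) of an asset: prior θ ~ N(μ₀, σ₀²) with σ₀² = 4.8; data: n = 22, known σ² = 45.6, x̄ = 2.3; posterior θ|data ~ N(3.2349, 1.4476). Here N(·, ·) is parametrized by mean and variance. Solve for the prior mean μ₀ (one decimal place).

With known observation variance, the Normal–Normal posterior has precision τ_n = τ₀ + n/σ² and mean μ_n = (τ₀μ₀ + (n/σ²)x̄)/τ_n.
Here τ₀ = 1/4.8 = 0.208333 and τ_data = 22/45.6 = 0.482456, so τ_n = 0.690789.
Rearranging for μ₀: μ₀ = (μ_n·τ_n − τ_data·x̄)/τ₀ = (3.2349·0.690789 − 0.482456·2.3) / 0.208333 = 1.124985/0.208333 ≈ 5.4.

μ₀ = 5.4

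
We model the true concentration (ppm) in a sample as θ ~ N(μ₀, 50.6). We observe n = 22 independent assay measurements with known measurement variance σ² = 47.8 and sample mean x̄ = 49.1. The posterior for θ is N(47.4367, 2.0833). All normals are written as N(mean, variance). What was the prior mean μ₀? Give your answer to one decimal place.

With known observation variance, the Normal–Normal posterior has precision τ_n = τ₀ + n/σ² and mean μ_n = (τ₀μ₀ + (n/σ²)x̄)/τ_n.
Here τ₀ = 1/50.6 = 0.019763 and τ_data = 22/47.8 = 0.460251, so τ_n = 0.480014.
Rearranging for μ₀: μ₀ = (μ_n·τ_n − τ_data·x̄)/τ₀ = (47.4367·0.480014 − 0.460251·49.1) / 0.019763 = 0.171956/0.019763 ≈ 8.7.

μ₀ = 8.7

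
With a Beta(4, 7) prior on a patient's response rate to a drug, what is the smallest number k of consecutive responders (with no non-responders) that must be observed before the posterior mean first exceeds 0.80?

After k responders and 0 non-responders the posterior is Beta(4+k, 7), with mean (4+k)/(4+7+k).
Set (4+k)/(11+k) > 0.80 and solve: k > (0.80·11 − 4)/(1 − 0.80) = 24.000.
The smallest integer exceeding 24.000 is 25, and checking k=25: (29)/(36) = 0.8056 > 0.80.

k = 25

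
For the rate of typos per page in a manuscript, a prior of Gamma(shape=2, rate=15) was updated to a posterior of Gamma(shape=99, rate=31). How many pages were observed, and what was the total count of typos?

n = 16 pages with total 97 typos

Gamma–Poisson conjugacy: posterior shape = α + Σxᵢ, posterior rate = β + n.
Matching: Σxᵢ = 99 − 2 = 97 and n = 31 − 15 = 16.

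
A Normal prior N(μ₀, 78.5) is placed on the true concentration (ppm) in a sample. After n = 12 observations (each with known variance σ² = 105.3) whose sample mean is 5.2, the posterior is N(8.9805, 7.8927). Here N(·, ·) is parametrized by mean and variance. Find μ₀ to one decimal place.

The posterior mean is a precision-weighted average: μ_n = (τ₀μ₀ + τ_data·x̄)/(τ₀+τ_data), with τ₀=1/σ₀² and τ_data=n/σ².
Here τ₀ = 1/78.5 = 0.012739 and τ_data = 12/105.3 = 0.113960, so τ_n = 0.126699.
Rearranging for μ₀: μ₀ = (μ_n·τ_n − τ_data·x̄)/τ₀ = (8.9805·0.126699 − 0.113960·5.2) / 0.012739 = 0.545228/0.012739 ≈ 42.8.

μ₀ = 42.8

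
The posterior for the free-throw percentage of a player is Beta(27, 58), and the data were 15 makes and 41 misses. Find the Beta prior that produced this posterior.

Beta(12, 17)

A Beta(α, β) prior with s successes and f failures in binomial data gives a Beta(α+s, β+f) posterior.
So α = 27 − 15 = 12 and β = 58 − 41 = 17.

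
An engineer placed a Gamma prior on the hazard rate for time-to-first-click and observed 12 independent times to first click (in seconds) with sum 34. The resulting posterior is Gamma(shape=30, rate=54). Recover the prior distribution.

Gamma–exponential conjugacy: posterior shape = α + n, posterior rate = β + Σtᵢ.
So α = 30 − 12 = 18 and β = 54 − 34 = 20.

Gamma(shape=18, rate=20)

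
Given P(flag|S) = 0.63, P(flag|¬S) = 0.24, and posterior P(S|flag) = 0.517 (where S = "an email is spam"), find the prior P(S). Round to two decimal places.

Bayes' rule in odds form gives O(S|E) = O(S)·[P(E|S)/P(E|¬S)], hence O(S) = O(S|E)/LR.
Posterior odds = 0.517/(1−0.517) = 1.0704. LR = 0.63/0.24 = 2.6250.
Prior odds = 1.0704/2.6250 = 0.4078, so P(S) = 0.4078/(1+0.4078) ≈ 0.29.

P(S) = 0.29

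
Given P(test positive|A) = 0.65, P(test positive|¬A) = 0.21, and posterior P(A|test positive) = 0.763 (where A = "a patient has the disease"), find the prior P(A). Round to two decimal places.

Bayes' rule in odds form gives O(A|E) = O(A)·[P(E|A)/P(E|¬A)], hence O(A) = O(A|E)/LR.
Posterior odds = 0.763/(1−0.763) = 3.2194. LR = 0.65/0.21 = 3.0952.
Prior odds = 3.2194/3.0952 = 1.0401, so P(A) = 1.0401/(1+1.0401) ≈ 0.51.

P(A) = 0.51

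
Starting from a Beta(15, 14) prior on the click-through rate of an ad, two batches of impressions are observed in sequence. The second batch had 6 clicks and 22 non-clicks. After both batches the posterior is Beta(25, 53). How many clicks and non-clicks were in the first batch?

4 clicks and 17 non-clicks

Because Beta–binomial updating is additive in the counts, the combined data contributed (α_post−α_prior, β_post−β_prior) successes and failures.
Total across both batches: 25−15=10 clicks, 53−14=39 non-clicks.
Subtract the second batch: 10−6=4 clicks and 39−22=17 non-clicks.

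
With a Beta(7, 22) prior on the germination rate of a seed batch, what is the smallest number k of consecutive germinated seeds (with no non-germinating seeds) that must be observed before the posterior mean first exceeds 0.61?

k = 28

After k germinated seeds and 0 non-germinating seeds the posterior is Beta(7+k, 22), with mean (7+k)/(7+22+k).
Set (7+k)/(29+k) > 0.61 and solve: k > (0.61·29 − 7)/(1 − 0.61) = 27.410.
The smallest integer exceeding 27.410 is 28, and checking k=28: (35)/(57) = 0.6140 > 0.61.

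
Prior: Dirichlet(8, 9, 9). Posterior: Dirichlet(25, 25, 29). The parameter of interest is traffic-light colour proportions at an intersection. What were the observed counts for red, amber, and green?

For a Dirichlet(α) prior with multinomial counts c, the posterior is Dirichlet(α + c) componentwise.
Counts are posterior − prior componentwise: 25−8=17, 25−9=16, 29−9=20.

counts (17, 16, 20)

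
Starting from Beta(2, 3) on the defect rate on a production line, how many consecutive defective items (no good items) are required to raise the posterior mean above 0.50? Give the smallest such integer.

After k defective items and 0 good items the posterior is Beta(2+k, 3), with mean (2+k)/(2+3+k).
Set (2+k)/(5+k) > 0.50 and solve: k > (0.50·5 − 2)/(1 − 0.50) = 1.000.
The smallest integer exceeding 1.000 is 2, and checking k=2: (4)/(7) = 0.5714 > 0.50.

k = 2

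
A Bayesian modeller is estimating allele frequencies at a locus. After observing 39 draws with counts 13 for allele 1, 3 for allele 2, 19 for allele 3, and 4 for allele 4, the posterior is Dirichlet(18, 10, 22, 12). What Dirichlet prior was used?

Dirichlet(5, 7, 3, 8)

For a Dirichlet(α) prior with multinomial counts c, the posterior is Dirichlet(α + c) componentwise.
Subtract each count from the matching posterior parameter: 18−13=5, 10−3=7, 22−19=3, 12−4=8.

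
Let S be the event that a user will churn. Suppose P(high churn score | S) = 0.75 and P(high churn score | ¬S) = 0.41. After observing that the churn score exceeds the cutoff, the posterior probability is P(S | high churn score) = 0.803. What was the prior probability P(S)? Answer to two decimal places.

P(S) = 0.69

In odds form, posterior odds = prior odds × likelihood ratio, so prior odds = posterior odds ÷ LR.
Posterior odds = 0.803/(1−0.803) = 4.0761. LR = 0.75/0.41 = 1.8293.
Prior odds = 4.0761/1.8293 = 2.2282, so P(S) = 2.2282/(1+2.2282) ≈ 0.69.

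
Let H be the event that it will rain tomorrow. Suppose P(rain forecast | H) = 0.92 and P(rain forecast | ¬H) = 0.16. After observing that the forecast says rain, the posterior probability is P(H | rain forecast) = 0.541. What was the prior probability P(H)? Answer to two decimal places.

P(H) = 0.17

Bayes' rule in odds form gives O(H|E) = O(H)·[P(E|H)/P(E|¬H)], hence O(H) = O(H|E)/LR.
Posterior odds = 0.541/(1−0.541) = 1.1786. LR = 0.92/0.16 = 5.7500.
Prior odds = 1.1786/5.7500 = 0.2050, so P(H) = 0.2050/(1+0.2050) ≈ 0.17.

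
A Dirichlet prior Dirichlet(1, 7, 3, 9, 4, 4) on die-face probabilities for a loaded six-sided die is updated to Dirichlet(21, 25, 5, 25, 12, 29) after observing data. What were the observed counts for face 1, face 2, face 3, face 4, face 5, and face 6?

For a Dirichlet(α) prior with multinomial counts c, the posterior is Dirichlet(α + c) componentwise.
Counts are posterior − prior componentwise: 21−1=20, 25−7=18, 5−3=2, 25−9=16, 12−4=8, 29−4=25.

counts (20, 18, 2, 16, 8, 25)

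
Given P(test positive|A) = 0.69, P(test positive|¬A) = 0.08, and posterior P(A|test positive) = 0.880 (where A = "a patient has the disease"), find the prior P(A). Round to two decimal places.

In odds form, posterior odds = prior odds × likelihood ratio, so prior odds = posterior odds ÷ LR.
Posterior odds = 0.880/(1−0.880) = 7.3333. LR = 0.69/0.08 = 8.6250.
Prior odds = 7.3333/8.6250 = 0.8502, so P(A) = 0.8502/(1+0.8502) ≈ 0.46.

P(A) = 0.46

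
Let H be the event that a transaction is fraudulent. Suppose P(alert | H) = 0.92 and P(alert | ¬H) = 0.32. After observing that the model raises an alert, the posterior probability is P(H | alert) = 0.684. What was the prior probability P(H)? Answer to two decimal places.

P(H) = 0.43

In odds form, posterior odds = prior odds × likelihood ratio, so prior odds = posterior odds ÷ LR.
Posterior odds = 0.684/(1−0.684) = 2.1646. LR = 0.92/0.32 = 2.8750.
Prior odds = 2.1646/2.8750 = 0.7529, so P(H) = 0.7529/(1+0.7529) ≈ 0.43.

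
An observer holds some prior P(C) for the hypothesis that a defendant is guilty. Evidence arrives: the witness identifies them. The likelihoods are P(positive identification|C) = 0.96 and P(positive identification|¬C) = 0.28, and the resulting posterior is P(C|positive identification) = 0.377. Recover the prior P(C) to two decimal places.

Bayes' rule in odds form gives O(C|E) = O(C)·[P(E|C)/P(E|¬C)], hence O(C) = O(C|E)/LR.
Posterior odds = 0.377/(1−0.377) = 0.6051. LR = 0.96/0.28 = 3.4286.
Prior odds = 0.6051/3.4286 = 0.1765, so P(C) = 0.1765/(1+0.1765) ≈ 0.15.

P(C) = 0.15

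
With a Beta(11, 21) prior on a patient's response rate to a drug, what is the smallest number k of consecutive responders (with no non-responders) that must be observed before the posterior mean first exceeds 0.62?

k = 24

After k responders and 0 non-responders the posterior is Beta(11+k, 21), with mean (11+k)/(11+21+k).
Set (11+k)/(32+k) > 0.62 and solve: k > (0.62·32 − 11)/(1 − 0.62) = 23.263.
The smallest integer exceeding 23.263 is 24.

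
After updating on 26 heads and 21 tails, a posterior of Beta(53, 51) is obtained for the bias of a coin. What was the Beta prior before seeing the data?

Beta(27, 30)

Under Beta–binomial conjugacy the posterior parameters are (a+s, b+f).
So a = 53 − 26 = 27 and b = 51 − 21 = 30.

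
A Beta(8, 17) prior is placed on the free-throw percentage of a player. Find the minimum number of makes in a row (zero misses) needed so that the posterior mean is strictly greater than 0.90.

k = 146

After k makes and 0 misses the posterior is Beta(8+k, 17), with mean (8+k)/(8+17+k).
Set (8+k)/(25+k) > 0.90 and solve: k > (0.90·25 − 8)/(1 − 0.90) = 145.000.
The smallest integer exceeding 145.000 is 146.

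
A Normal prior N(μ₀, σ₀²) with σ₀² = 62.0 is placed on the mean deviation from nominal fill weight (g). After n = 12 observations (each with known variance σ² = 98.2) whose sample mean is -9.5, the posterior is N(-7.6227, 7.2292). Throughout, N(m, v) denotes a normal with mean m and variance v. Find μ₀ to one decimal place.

The posterior mean is a precision-weighted average: μ_n = (τ₀μ₀ + τ_data·x̄)/(τ₀+τ_data), with τ₀=1/σ₀² and τ_data=n/σ².
Here τ₀ = 1/62.0 = 0.016129 and τ_data = 12/98.2 = 0.122200, so τ_n = 0.138329.
Rearranging for μ₀: μ₀ = (μ_n·τ_n − τ_data·x̄)/τ₀ = (-7.6227·0.138329 − 0.122200·-9.5) / 0.016129 = 0.106460/0.016129 ≈ 6.6.

μ₀ = 6.6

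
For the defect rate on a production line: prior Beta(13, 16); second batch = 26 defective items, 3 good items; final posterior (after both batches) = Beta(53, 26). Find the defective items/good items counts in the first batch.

14 defective items and 7 good items

Because Beta–binomial updating is additive in the counts, the combined data contributed (α_post−α_prior, β_post−β_prior) successes and failures.
Total across both batches: 53−13=40 defective items, 26−16=10 good items.
Subtract the second batch: 40−26=14 defective items and 10−3=7 good items.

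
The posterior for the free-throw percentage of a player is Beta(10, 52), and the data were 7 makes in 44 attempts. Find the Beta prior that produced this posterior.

Beta(3, 15)

Beta is conjugate to the binomial likelihood: posterior = Beta(a+s, b+f).
So a = 10 − 7 = 3 and b = 52 − 37 = 15.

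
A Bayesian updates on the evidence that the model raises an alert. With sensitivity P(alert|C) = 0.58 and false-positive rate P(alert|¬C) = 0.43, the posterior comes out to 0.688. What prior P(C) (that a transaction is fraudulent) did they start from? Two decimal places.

In odds form, posterior odds = prior odds × likelihood ratio, so prior odds = posterior odds ÷ LR.
Posterior odds = 0.688/(1−0.688) = 2.2051. LR = 0.58/0.43 = 1.3488.
Prior odds = 2.2051/1.3488 = 1.6349, so P(C) = 1.6349/(1+1.6349) ≈ 0.62.

P(C) = 0.62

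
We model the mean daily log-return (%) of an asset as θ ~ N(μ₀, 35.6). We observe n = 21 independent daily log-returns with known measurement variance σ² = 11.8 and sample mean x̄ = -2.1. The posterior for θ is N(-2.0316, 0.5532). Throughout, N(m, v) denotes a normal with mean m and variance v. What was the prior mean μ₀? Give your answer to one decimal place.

μ₀ = 2.3

With known observation variance, the Normal–Normal posterior has precision τ_n = τ₀ + n/σ² and mean μ_n = (τ₀μ₀ + (n/σ²)x̄)/τ_n.
Here τ₀ = 1/35.6 = 0.028090 and τ_data = 21/11.8 = 1.779661, so τ_n = 1.807751.
Rearranging for μ₀: μ₀ = (μ_n·τ_n − τ_data·x̄)/τ₀ = (-2.0316·1.807751 − 1.779661·-2.1) / 0.028090 = 0.064661/0.028090 ≈ 2.3.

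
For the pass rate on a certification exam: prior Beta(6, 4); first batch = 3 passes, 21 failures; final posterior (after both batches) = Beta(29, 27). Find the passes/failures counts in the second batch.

20 passes and 2 failures

Sequential conjugate updates are equivalent to a single update on the pooled data, so total successes = posterior α − prior α and total failures = posterior β − prior β.
Total across both batches: 29−6=23 passes, 27−4=23 failures.
Subtract the first batch: 23−3=20 passes and 23−21=2 failures.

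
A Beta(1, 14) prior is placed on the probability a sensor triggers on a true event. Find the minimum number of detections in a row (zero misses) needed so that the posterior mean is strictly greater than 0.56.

k = 17

After k detections and 0 misses the posterior is Beta(1+k, 14), with mean (1+k)/(1+14+k).
Set (1+k)/(15+k) > 0.56 and solve: k > (0.56·15 − 1)/(1 − 0.56) = 16.818.
The smallest integer exceeding 16.818 is 17, and checking k=17: (18)/(32) = 0.5625 > 0.56.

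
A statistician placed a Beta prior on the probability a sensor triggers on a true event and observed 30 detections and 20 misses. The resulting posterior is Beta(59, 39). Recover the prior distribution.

A Beta(a, b) prior with s successes and f failures in binomial data gives a Beta(a+s, b+f) posterior.
Subtract the data counts: 59−30=29, 39−20=19.

Beta(29, 19)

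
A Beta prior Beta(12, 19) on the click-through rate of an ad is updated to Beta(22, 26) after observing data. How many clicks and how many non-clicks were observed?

10 clicks and 7 non-clicks

Beta is conjugate to the binomial likelihood: posterior = Beta(a+s, b+f).
So s = 22 − 12 = 10 and f = 26 − 19 = 7.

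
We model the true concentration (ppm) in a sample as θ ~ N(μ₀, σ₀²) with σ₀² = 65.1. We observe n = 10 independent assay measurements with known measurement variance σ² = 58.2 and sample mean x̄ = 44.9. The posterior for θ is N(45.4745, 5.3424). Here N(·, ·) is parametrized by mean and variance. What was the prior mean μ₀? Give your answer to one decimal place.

μ₀ = 51.9

The posterior mean is a precision-weighted average: μ_n = (τ₀μ₀ + τ_data·x̄)/(τ₀+τ_data), with τ₀=1/σ₀² and τ_data=n/σ².
Here τ₀ = 1/65.1 = 0.015361 and τ_data = 10/58.2 = 0.171821, so τ_n = 0.187182.
Rearranging for μ₀: μ₀ = (μ_n·τ_n − τ_data·x̄)/τ₀ = (45.4745·0.187182 − 0.171821·44.9) / 0.015361 = 0.797245/0.015361 ≈ 51.9.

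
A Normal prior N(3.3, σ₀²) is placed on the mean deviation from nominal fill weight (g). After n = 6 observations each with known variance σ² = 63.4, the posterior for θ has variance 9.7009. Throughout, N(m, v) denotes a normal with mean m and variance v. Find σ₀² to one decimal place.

σ₀² = 118.4

Posterior precision equals prior precision plus data precision: 1/σ_n² = 1/σ₀² + n/σ².
So 1/σ₀² = 1/9.7009 − 6/63.4 = 0.103083 − 0.094637 = 0.008446.
Hence σ₀² = 1/0.008446 ≈ 118.4.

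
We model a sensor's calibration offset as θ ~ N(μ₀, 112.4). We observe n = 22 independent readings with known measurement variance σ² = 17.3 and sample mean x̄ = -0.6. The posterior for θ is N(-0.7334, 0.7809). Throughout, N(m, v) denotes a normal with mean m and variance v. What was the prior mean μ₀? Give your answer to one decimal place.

μ₀ = -19.8

The posterior mean is a precision-weighted average: μ_n = (τ₀μ₀ + τ_data·x̄)/(τ₀+τ_data), with τ₀=1/σ₀² and τ_data=n/σ².
Here τ₀ = 1/112.4 = 0.008897 and τ_data = 22/17.3 = 1.271676, so τ_n = 1.280573.
Rearranging for μ₀: μ₀ = (μ_n·τ_n − τ_data·x̄)/τ₀ = (-0.7334·1.280573 − 1.271676·-0.6) / 0.008897 = -0.176167/0.008897 ≈ -19.8.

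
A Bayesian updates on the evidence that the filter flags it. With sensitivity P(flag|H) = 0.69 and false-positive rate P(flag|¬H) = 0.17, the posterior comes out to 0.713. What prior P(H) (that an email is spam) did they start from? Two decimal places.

P(H) = 0.38

Bayes' rule in odds form gives O(H|E) = O(H)·[P(E|H)/P(E|¬H)], hence O(H) = O(H|E)/LR.
Posterior odds = 0.713/(1−0.713) = 2.4843. LR = 0.69/0.17 = 4.0588.
Prior odds = 2.4843/4.0588 = 0.6121, so P(H) = 0.6121/(1+0.6121) ≈ 0.38.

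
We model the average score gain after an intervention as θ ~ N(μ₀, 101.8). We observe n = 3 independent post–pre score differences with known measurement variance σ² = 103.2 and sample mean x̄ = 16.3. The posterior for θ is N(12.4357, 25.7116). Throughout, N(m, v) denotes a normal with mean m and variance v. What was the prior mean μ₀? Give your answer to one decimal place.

μ₀ = 1.0

With known observation variance, the Normal–Normal posterior has precision τ_n = τ₀ + n/σ² and mean μ_n = (τ₀μ₀ + (n/σ²)x̄)/τ_n.
Here τ₀ = 1/101.8 = 0.009823 and τ_data = 3/103.2 = 0.029070, so τ_n = 0.038893.
Rearranging for μ₀: μ₀ = (μ_n·τ_n − τ_data·x̄)/τ₀ = (12.4357·0.038893 − 0.029070·16.3) / 0.009823 = 0.009821/0.009823 ≈ 1.0.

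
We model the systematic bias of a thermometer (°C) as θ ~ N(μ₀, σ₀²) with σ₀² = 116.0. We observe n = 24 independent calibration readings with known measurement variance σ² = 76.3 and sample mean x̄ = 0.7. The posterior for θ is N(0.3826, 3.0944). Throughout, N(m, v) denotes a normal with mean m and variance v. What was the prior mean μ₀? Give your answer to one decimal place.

The posterior mean is a precision-weighted average: μ_n = (τ₀μ₀ + τ_data·x̄)/(τ₀+τ_data), with τ₀=1/σ₀² and τ_data=n/σ².
Here τ₀ = 1/116.0 = 0.008621 and τ_data = 24/76.3 = 0.314548, so τ_n = 0.323169.
Rearranging for μ₀: μ₀ = (μ_n·τ_n − τ_data·x̄)/τ₀ = (0.3826·0.323169 − 0.314548·0.7) / 0.008621 = -0.096539/0.008621 ≈ -11.2.

μ₀ = -11.2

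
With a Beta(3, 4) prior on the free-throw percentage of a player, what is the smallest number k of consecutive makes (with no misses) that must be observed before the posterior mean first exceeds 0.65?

After k makes and 0 misses the posterior is Beta(3+k, 4), with mean (3+k)/(3+4+k).
Set (3+k)/(7+k) > 0.65 and solve: k > (0.65·7 − 3)/(1 − 0.65) = 4.429.
The smallest integer exceeding 4.429 is 5, and checking k=5: (8)/(12) = 0.6667 > 0.65.

k = 5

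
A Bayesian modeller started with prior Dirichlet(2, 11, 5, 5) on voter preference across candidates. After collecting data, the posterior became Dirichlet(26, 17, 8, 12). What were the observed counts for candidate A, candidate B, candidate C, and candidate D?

counts (24, 6, 3, 7)

For a Dirichlet(α) prior with multinomial counts c, the posterior is Dirichlet(α + c) componentwise.
Counts are posterior − prior componentwise: 26−2=24, 17−11=6, 8−5=3, 12−5=7.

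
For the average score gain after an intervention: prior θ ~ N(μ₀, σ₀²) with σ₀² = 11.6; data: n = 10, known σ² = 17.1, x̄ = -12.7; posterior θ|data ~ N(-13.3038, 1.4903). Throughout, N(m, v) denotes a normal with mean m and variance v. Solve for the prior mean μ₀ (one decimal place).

With known observation variance, the Normal–Normal posterior has precision τ_n = τ₀ + n/σ² and mean μ_n = (τ₀μ₀ + (n/σ²)x̄)/τ_n.
Here τ₀ = 1/11.6 = 0.086207 and τ_data = 10/17.1 = 0.584795, so τ_n = 0.671002.
Rearranging for μ₀: μ₀ = (μ_n·τ_n − τ_data·x̄)/τ₀ = (-13.3038·0.671002 − 0.584795·-12.7) / 0.086207 = -1.499980/0.086207 ≈ -17.4.

μ₀ = -17.4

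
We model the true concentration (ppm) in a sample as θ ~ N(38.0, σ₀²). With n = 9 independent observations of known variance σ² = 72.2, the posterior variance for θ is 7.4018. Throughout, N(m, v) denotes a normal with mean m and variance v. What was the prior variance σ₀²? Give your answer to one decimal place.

Posterior precision equals prior precision plus data precision: 1/σ_n² = 1/σ₀² + n/σ².
So 1/σ₀² = 1/7.4018 − 9/72.2 = 0.135102 − 0.124654 = 0.010448.
Hence σ₀² = 1/0.010448 ≈ 95.7.

σ₀² = 95.7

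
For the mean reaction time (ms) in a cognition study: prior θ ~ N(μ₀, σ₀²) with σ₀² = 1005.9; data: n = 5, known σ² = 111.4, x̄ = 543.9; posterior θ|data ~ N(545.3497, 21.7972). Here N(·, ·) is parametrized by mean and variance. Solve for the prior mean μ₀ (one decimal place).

μ₀ = 610.8

The posterior mean is a precision-weighted average: μ_n = (τ₀μ₀ + τ_data·x̄)/(τ₀+τ_data), with τ₀=1/σ₀² and τ_data=n/σ².
Here τ₀ = 1/1005.9 = 0.000994 and τ_data = 5/111.4 = 0.044883, so τ_n = 0.045877.
Rearranging for μ₀: μ₀ = (μ_n·τ_n − τ_data·x̄)/τ₀ = (545.3497·0.045877 − 0.044883·543.9) / 0.000994 = 0.607144/0.000994 ≈ 610.8.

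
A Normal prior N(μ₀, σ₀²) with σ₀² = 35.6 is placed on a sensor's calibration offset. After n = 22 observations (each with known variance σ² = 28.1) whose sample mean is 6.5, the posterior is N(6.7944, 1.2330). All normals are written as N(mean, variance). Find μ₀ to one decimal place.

With known observation variance, the Normal–Normal posterior has precision τ_n = τ₀ + n/σ² and mean μ_n = (τ₀μ₀ + (n/σ²)x̄)/τ_n.
Here τ₀ = 1/35.6 = 0.028090 and τ_data = 22/28.1 = 0.782918, so τ_n = 0.811008.
Rearranging for μ₀: μ₀ = (μ_n·τ_n − τ_data·x̄)/τ₀ = (6.7944·0.811008 − 0.782918·6.5) / 0.028090 = 0.421346/0.028090 ≈ 15.0.

μ₀ = 15.0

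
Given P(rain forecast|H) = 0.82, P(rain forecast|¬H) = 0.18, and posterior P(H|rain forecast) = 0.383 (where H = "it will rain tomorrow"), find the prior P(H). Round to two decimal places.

P(H) = 0.12

In odds form, posterior odds = prior odds × likelihood ratio, so prior odds = posterior odds ÷ LR.
Posterior odds = 0.383/(1−0.383) = 0.6207. LR = 0.82/0.18 = 4.5556.
Prior odds = 0.6207/4.5556 = 0.1362, so P(H) = 0.1362/(1+0.1362) ≈ 0.12.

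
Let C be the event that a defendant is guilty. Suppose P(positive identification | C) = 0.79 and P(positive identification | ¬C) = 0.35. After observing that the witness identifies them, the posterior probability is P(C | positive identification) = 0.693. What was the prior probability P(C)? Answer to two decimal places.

P(C) = 0.50

In odds form, posterior odds = prior odds × likelihood ratio, so prior odds = posterior odds ÷ LR.
Posterior odds = 0.693/(1−0.693) = 2.2573. LR = 0.79/0.35 = 2.2571.
Prior odds = 2.2573/2.2571 = 1.0001, so P(C) = 1.0001/(1+1.0001) ≈ 0.50.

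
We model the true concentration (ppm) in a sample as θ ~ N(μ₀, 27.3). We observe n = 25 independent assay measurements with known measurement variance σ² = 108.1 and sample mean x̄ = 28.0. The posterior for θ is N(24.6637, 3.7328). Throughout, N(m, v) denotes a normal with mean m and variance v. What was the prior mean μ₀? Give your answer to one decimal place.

With known observation variance, the Normal–Normal posterior has precision τ_n = τ₀ + n/σ² and mean μ_n = (τ₀μ₀ + (n/σ²)x̄)/τ_n.
Here τ₀ = 1/27.3 = 0.036630 and τ_data = 25/108.1 = 0.231267, so τ_n = 0.267897.
Rearranging for μ₀: μ₀ = (μ_n·τ_n − τ_data·x̄)/τ₀ = (24.6637·0.267897 − 0.231267·28.0) / 0.036630 = 0.131855/0.036630 ≈ 3.6.

μ₀ = 3.6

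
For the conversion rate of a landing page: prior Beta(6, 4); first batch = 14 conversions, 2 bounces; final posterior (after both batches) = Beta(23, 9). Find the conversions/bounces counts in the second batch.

3 conversions and 3 bounces

Because Beta–binomial updating is additive in the counts, the combined data contributed (α_post−α_prior, β_post−β_prior) successes and failures.
Total across both batches: 23−6=17 conversions, 9−4=5 bounces.
Subtract the first batch: 17−14=3 conversions and 5−2=3 bounces.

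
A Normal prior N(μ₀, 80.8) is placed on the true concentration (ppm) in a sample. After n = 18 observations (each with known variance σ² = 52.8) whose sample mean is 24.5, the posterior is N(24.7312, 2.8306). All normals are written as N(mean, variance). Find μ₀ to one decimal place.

μ₀ = 31.1

With known observation variance, the Normal–Normal posterior has precision τ_n = τ₀ + n/σ² and mean μ_n = (τ₀μ₀ + (n/σ²)x̄)/τ_n.
Here τ₀ = 1/80.8 = 0.012376 and τ_data = 18/52.8 = 0.340909, so τ_n = 0.353285.
Rearranging for μ₀: μ₀ = (μ_n·τ_n − τ_data·x̄)/τ₀ = (24.7312·0.353285 − 0.340909·24.5) / 0.012376 = 0.384891/0.012376 ≈ 31.1.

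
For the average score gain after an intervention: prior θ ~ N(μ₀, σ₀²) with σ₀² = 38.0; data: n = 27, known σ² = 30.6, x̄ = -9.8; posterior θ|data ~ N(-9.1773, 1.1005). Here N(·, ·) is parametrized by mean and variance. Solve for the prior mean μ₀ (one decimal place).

μ₀ = 11.7

With known observation variance, the Normal–Normal posterior has precision τ_n = τ₀ + n/σ² and mean μ_n = (τ₀μ₀ + (n/σ²)x̄)/τ_n.
Here τ₀ = 1/38.0 = 0.026316 and τ_data = 27/30.6 = 0.882353, so τ_n = 0.908669.
Rearranging for μ₀: μ₀ = (μ_n·τ_n − τ_data·x̄)/τ₀ = (-9.1773·0.908669 − 0.882353·-9.8) / 0.026316 = 0.307931/0.026316 ≈ 11.7.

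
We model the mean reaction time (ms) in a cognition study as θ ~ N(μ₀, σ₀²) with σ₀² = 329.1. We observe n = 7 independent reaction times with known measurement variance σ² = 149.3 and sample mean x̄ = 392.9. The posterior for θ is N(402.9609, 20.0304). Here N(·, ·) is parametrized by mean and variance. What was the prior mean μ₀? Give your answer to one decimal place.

μ₀ = 558.2

With known observation variance, the Normal–Normal posterior has precision τ_n = τ₀ + n/σ² and mean μ_n = (τ₀μ₀ + (n/σ²)x̄)/τ_n.
Here τ₀ = 1/329.1 = 0.003039 and τ_data = 7/149.3 = 0.046885, so τ_n = 0.049924.
Rearranging for μ₀: μ₀ = (μ_n·τ_n − τ_data·x̄)/τ₀ = (402.9609·0.049924 − 0.046885·392.9) / 0.003039 = 1.696303/0.003039 ≈ 558.2.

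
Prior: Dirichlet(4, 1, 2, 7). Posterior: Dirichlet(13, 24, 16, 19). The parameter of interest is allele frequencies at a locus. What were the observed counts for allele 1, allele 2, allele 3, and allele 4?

For a Dirichlet(α) prior with multinomial counts c, the posterior is Dirichlet(α + c) componentwise.
Counts are posterior − prior componentwise: 13−4=9, 24−1=23, 16−2=14, 19−7=12.

counts (9, 23, 14, 12)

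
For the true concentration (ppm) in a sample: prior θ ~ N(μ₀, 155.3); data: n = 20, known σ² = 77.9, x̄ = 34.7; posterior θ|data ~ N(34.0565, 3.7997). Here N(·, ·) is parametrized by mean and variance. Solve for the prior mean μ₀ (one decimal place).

μ₀ = 8.4

With known observation variance, the Normal–Normal posterior has precision τ_n = τ₀ + n/σ² and mean μ_n = (τ₀μ₀ + (n/σ²)x̄)/τ_n.
Here τ₀ = 1/155.3 = 0.006439 and τ_data = 20/77.9 = 0.256739, so τ_n = 0.263178.
Rearranging for μ₀: μ₀ = (μ_n·τ_n − τ_data·x̄)/τ₀ = (34.0565·0.263178 − 0.256739·34.7) / 0.006439 = 0.054078/0.006439 ≈ 8.4.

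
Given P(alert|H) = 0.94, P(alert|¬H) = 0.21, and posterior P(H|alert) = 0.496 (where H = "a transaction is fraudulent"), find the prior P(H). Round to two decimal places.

P(H) = 0.18

Bayes' rule in odds form gives O(H|E) = O(H)·[P(E|H)/P(E|¬H)], hence O(H) = O(H|E)/LR.
Posterior odds = 0.496/(1−0.496) = 0.9841. LR = 0.94/0.21 = 4.4762.
Prior odds = 0.9841/4.4762 = 0.2199, so P(H) = 0.2199/(1+0.2199) ≈ 0.18.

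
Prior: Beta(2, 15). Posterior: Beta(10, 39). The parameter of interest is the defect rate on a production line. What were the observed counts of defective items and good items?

Under Beta–binomial conjugacy the posterior parameters are (a+s, b+f).
So s = 10 − 2 = 8 and f = 39 − 15 = 24.

8 defective items and 24 good items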